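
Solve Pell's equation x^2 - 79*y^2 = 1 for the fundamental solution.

First expand sqrt(79) as a continued fraction. With x_i = (sqrt(79) + m_i)/d_i and (m_0, d_0) = (0, 1): a_0 = floor(sqrt(79)) = 8, since 8^2 = 64 <= 79 < 81 = 9^2.
Iterate m_{i+1} = d_i*a_i - m_i, d_{i+1} = (79 - m_{i+1}^2)/d_i, a_{i+1} = floor((a_0 + m_{i+1})/d_{i+1}):
  m_1 = 1*8 - 0 = 8, d_1 = (79 - 8^2)/1 = 15/1 = 15, a_1 = floor((8 + 8)/15) = 1.
  m_2 = 15*1 - 8 = 7, d_2 = (79 - 7^2)/15 = 30/15 = 2, a_2 = floor((8 + 7)/2) = 7.
  m_3 = 2*7 - 7 = 7, d_3 = (79 - 7^2)/2 = 30/2 = 15, a_3 = floor((8 + 7)/15) = 1.
  m_4 = 15*1 - 7 = 8, d_4 = (79 - 8^2)/15 = 15/15 = 1, a_4 = floor((8 + 8)/1) = 16.
  m_5 = 1*16 - 8 = 8, d_5 = (79 - 8^2)/1 = 15/1 = 15: (m_5, d_5) = (m_1, d_1) = (8, 15), so from here the quotients repeat a_1, ..., a_4; the period length is 4.
So sqrt(79) = [8; (1, 7, 1, 16)] with period length k = 4.
k is even, so the fundamental solution of x^2 - 79y^2 = 1 is (p_{k-1}, q_{k-1}) = (p_3, q_3); compute convergents through index 3.
Convergents (p_i = a_i*p_{i-1} + p_{i-2}, q_i = a_i*q_{i-1} + q_{i-2} with p_{-2}=0, p_{-1}=1, q_{-2}=1, q_{-1}=0):
  i=0: a_0=8, p_0 = 8*1 + 0 = 8, q_0 = 8*0 + 1 = 1.
  i=1: a_1=1, p_1 = 1*8 + 1 = 9, q_1 = 1*1 + 0 = 1.
  i=2: a_2=7, p_2 = 7*9 + 8 = 71, q_2 = 7*1 + 1 = 8.
  i=3: a_3=1, p_3 = 1*71 + 9 = 80, q_3 = 1*8 + 1 = 9.
Check: 80^2 - 79*9^2 = 6400 - 6399 = 1, so (x, y) = (80, 9) solves the equation, and by the theorem it is the least positive solution.

(x, y) = (80, 9)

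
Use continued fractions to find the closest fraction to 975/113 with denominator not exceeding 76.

302/35

Expand x = 975/113 as a continued fraction with the Euclidean algorithm:
  975 = 8*113 + 71, so a_0 = 8.
  113 = 1*71 + 42, so a_1 = 1.
  71 = 1*42 + 29, so a_2 = 1.
  42 = 1*29 + 13, so a_3 = 1.
  29 = 2*13 + 3, so a_4 = 2.
  13 = 4*3 + 1, so a_5 = 4.
  3 = 3*1 + 0, so a_6 = 3.
so x = [8; 1, 1, 1, 2, 4, 3].
Convergents (p_i = a_i*p_{i-1} + p_{i-2}, q_i = a_i*q_{i-1} + q_{i-2} with p_{-2}=0, p_{-1}=1, q_{-2}=1, q_{-1}=0), until the denominator exceeds 76:
  i=0: a_0=8, p_0 = 8*1 + 0 = 8, q_0 = 8*0 + 1 = 1.
  i=1: a_1=1, p_1 = 1*8 + 1 = 9, q_1 = 1*1 + 0 = 1.
  i=2: a_2=1, p_2 = 1*9 + 8 = 17, q_2 = 1*1 + 1 = 2.
  i=3: a_3=1, p_3 = 1*17 + 9 = 26, q_3 = 1*2 + 1 = 3.
  i=4: a_4=2, p_4 = 2*26 + 17 = 69, q_4 = 2*3 + 2 = 8.
  i=5: a_5=4, p_5 = 4*69 + 26 = 302, q_5 = 4*8 + 3 = 35.
  i=6: a_6=3, p_6 = 3*302 + 69 = 975, q_6 = 3*35 + 8 = 113.
q_6 = 113 > 76, so the last convergent with denominator <= 76 is p_5/q_5 = 302/35.
The closest fraction with denominator <= 76 is either p_5/q_5 or the intermediate fraction (k*p_5 + p_4)/(k*q_5 + q_4) with the largest k >= 1 whose denominator stays <= 76; these approach x as k grows, and every other convergent or intermediate fraction in range is farther away.
Largest k: floor((76 - q_4)/q_5) = floor((76 - 8)/35) = 1.
That gives (1*302 + 69)/(1*35 + 8) = 371/43.
Compare the errors: |x - 302/35| = |975*35 - 302*113|/(113*35) = 1/3955, and |x - 371/43| = |975*43 - 371*113|/(113*43) = 2/4859.
Cross-multiplying, 1*4859 = 4859 < 7910 = 2*3955, so 1/3955 is smaller: the convergent 302/35 is closer to x than 371/43.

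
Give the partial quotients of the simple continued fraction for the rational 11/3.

Run the Euclidean algorithm on 11 and 3; the successive quotients are the partial quotients a_0, a_1, ... (each step inverts the fractional part left over by the previous one):
  11 = 3*3 + 2, so a_0 = 3.
  3 = 1*2 + 1, so a_1 = 1.
  2 = 2*1 + 0, so a_2 = 2.
The remainder reaches 0 after 3 divisions, so the expansion has 3 partial quotients, read off in order.

[3; 1, 2]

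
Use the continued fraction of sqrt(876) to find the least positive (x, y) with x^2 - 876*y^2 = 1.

First expand sqrt(876) as a continued fraction. With x_i = (sqrt(876) + m_i)/d_i and (m_0, d_0) = (0, 1): a_0 = floor(sqrt(876)) = 29, since 29^2 = 841 <= 876 < 900 = 30^2.
Iterate m_{i+1} = d_i*a_i - m_i, d_{i+1} = (876 - m_{i+1}^2)/d_i, a_{i+1} = floor((a_0 + m_{i+1})/d_{i+1}):
  m_1 = 1*29 - 0 = 29, d_1 = (876 - 29^2)/1 = 35/1 = 35, a_1 = floor((29 + 29)/35) = 1.
  m_2 = 35*1 - 29 = 6, d_2 = (876 - 6^2)/35 = 840/35 = 24, a_2 = floor((29 + 6)/24) = 1.
  m_3 = 24*1 - 6 = 18, d_3 = (876 - 18^2)/24 = 552/24 = 23, a_3 = floor((29 + 18)/23) = 2.
  m_4 = 23*2 - 18 = 28, d_4 = (876 - 28^2)/23 = 92/23 = 4, a_4 = floor((29 + 28)/4) = 14.
  m_5 = 4*14 - 28 = 28, d_5 = (876 - 28^2)/4 = 92/4 = 23, a_5 = floor((29 + 28)/23) = 2.
  m_6 = 23*2 - 28 = 18, d_6 = (876 - 18^2)/23 = 552/23 = 24, a_6 = floor((29 + 18)/24) = 1.
  m_7 = 24*1 - 18 = 6, d_7 = (876 - 6^2)/24 = 840/24 = 35, a_7 = floor((29 + 6)/35) = 1.
  m_8 = 35*1 - 6 = 29, d_8 = (876 - 29^2)/35 = 35/35 = 1, a_8 = floor((29 + 29)/1) = 58.
  m_9 = 1*58 - 29 = 29, d_9 = (876 - 29^2)/1 = 35/1 = 35: (m_9, d_9) = (m_1, d_1) = (29, 35), so from here the quotients repeat a_1, ..., a_8; the period length is 8.
So sqrt(876) = [29; (1, 1, 2, 14, 2, 1, 1, 58)] with period length k = 8.
k is even, so the fundamental solution of x^2 - 876y^2 = 1 is (p_{k-1}, q_{k-1}) = (p_7, q_7); compute convergents through index 7.
Convergents (p_i = a_i*p_{i-1} + p_{i-2}, q_i = a_i*q_{i-1} + q_{i-2} with p_{-2}=0, p_{-1}=1, q_{-2}=1, q_{-1}=0):
  i=0: a_0=29, p_0 = 29*1 + 0 = 29, q_0 = 29*0 + 1 = 1.
  i=1: a_1=1, p_1 = 1*29 + 1 = 30, q_1 = 1*1 + 0 = 1.
  i=2: a_2=1, p_2 = 1*30 + 29 = 59, q_2 = 1*1 + 1 = 2.
  i=3: a_3=2, p_3 = 2*59 + 30 = 148, q_3 = 2*2 + 1 = 5.
  i=4: a_4=14, p_4 = 14*148 + 59 = 2131, q_4 = 14*5 + 2 = 72.
  i=5: a_5=2, p_5 = 2*2131 + 148 = 4410, q_5 = 2*72 + 5 = 149.
  i=6: a_6=1, p_6 = 1*4410 + 2131 = 6541, q_6 = 1*149 + 72 = 221.
  i=7: a_7=1, p_7 = 1*6541 + 4410 = 10951, q_7 = 1*221 + 149 = 370.
Check: 10951^2 - 876*370^2 = 119924401 - 119924400 = 1, so (x, y) = (10951, 370) solves the equation, and by the theorem it is the least positive solution.

(x, y) = (10951, 370)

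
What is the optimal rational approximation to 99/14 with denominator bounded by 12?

85/12

Expand x = 99/14 as a continued fraction with the Euclidean algorithm:
  99 = 7*14 + 1, so a_0 = 7.
  14 = 14*1 + 0, so a_1 = 14.
so x = [7; 14].
Convergents (p_i = a_i*p_{i-1} + p_{i-2}, q_i = a_i*q_{i-1} + q_{i-2} with p_{-2}=0, p_{-1}=1, q_{-2}=1, q_{-1}=0), until the denominator exceeds 12:
  i=0: a_0=7, p_0 = 7*1 + 0 = 7, q_0 = 7*0 + 1 = 1.
  i=1: a_1=14, p_1 = 14*7 + 1 = 99, q_1 = 14*1 + 0 = 14.
q_1 = 14 > 12, so the last convergent with denominator <= 12 is p_0/q_0 = 7/1.
The closest fraction with denominator <= 12 is either p_0/q_0 or the intermediate fraction (k*p_0 + p_{-1})/(k*q_0 + q_{-1}) with the largest k >= 1 whose denominator stays <= 12; these approach x as k grows, and every other convergent or intermediate fraction in range is farther away.
Largest k: floor((12 - q_{-1})/q_0) = floor((12 - 0)/1) = 12 (using the seeds p_{-1} = 1, q_{-1} = 0).
That gives (12*7 + 1)/(12*1 + 0) = 85/12.
Compare the errors: |x - 7/1| = |99*1 - 7*14|/(14*1) = 1/14, and |x - 85/12| = |99*12 - 85*14|/(14*12) = 2/168.
Cross-multiplying, 2*14 = 28 < 168 = 1*168, so 2/168 is smaller: the intermediate fraction 85/12 is closer to x than 7/1.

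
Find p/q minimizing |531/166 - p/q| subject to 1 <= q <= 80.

Expand x = 531/166 as a continued fraction with the Euclidean algorithm:
  531 = 3*166 + 33, so a_0 = 3.
  166 = 5*33 + 1, so a_1 = 5.
  33 = 33*1 + 0, so a_2 = 33.
so x = [3; 5, 33].
Convergents (p_i = a_i*p_{i-1} + p_{i-2}, q_i = a_i*q_{i-1} + q_{i-2} with p_{-2}=0, p_{-1}=1, q_{-2}=1, q_{-1}=0), until the denominator exceeds 80:
  i=0: a_0=3, p_0 = 3*1 + 0 = 3, q_0 = 3*0 + 1 = 1.
  i=1: a_1=5, p_1 = 5*3 + 1 = 16, q_1 = 5*1 + 0 = 5.
  i=2: a_2=33, p_2 = 33*16 + 3 = 531, q_2 = 33*5 + 1 = 166.
q_2 = 166 > 80, so the last convergent with denominator <= 80 is p_1/q_1 = 16/5.
The closest fraction with denominator <= 80 is either p_1/q_1 or the intermediate fraction (k*p_1 + p_0)/(k*q_1 + q_0) with the largest k >= 1 whose denominator stays <= 80; these approach x as k grows, and every other convergent or intermediate fraction in range is farther away.
Largest k: floor((80 - q_0)/q_1) = floor((80 - 1)/5) = 15.
That gives (15*16 + 3)/(15*5 + 1) = 243/76.
Compare the errors: |x - 16/5| = |531*5 - 16*166|/(166*5) = 1/830, and |x - 243/76| = |531*76 - 243*166|/(166*76) = 18/12616.
Cross-multiplying, 1*12616 = 12616 < 14940 = 18*830, so 1/830 is smaller: the convergent 16/5 is closer to x than 243/76.

16/5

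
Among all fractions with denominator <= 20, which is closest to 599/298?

2/1

Expand x = 599/298 as a continued fraction with the Euclidean algorithm:
  599 = 2*298 + 3, so a_0 = 2.
  298 = 99*3 + 1, so a_1 = 99.
  3 = 3*1 + 0, so a_2 = 3.
so x = [2; 99, 3].
Convergents (p_i = a_i*p_{i-1} + p_{i-2}, q_i = a_i*q_{i-1} + q_{i-2} with p_{-2}=0, p_{-1}=1, q_{-2}=1, q_{-1}=0), until the denominator exceeds 20:
  i=0: a_0=2, p_0 = 2*1 + 0 = 2, q_0 = 2*0 + 1 = 1.
  i=1: a_1=99, p_1 = 99*2 + 1 = 199, q_1 = 99*1 + 0 = 99.
q_1 = 99 > 20, so the last convergent with denominator <= 20 is p_0/q_0 = 2/1.
The closest fraction with denominator <= 20 is either p_0/q_0 or the intermediate fraction (k*p_0 + p_{-1})/(k*q_0 + q_{-1}) with the largest k >= 1 whose denominator stays <= 20; these approach x as k grows, and every other convergent or intermediate fraction in range is farther away.
Largest k: floor((20 - q_{-1})/q_0) = floor((20 - 0)/1) = 20 (using the seeds p_{-1} = 1, q_{-1} = 0).
That gives (20*2 + 1)/(20*1 + 0) = 41/20.
Compare the errors: |x - 2/1| = |599*1 - 2*298|/(298*1) = 3/298, and |x - 41/20| = |599*20 - 41*298|/(298*20) = 238/5960.
Cross-multiplying, 3*5960 = 17880 < 70924 = 238*298, so 3/298 is smaller: the convergent 2/1 is closer to x than 41/20.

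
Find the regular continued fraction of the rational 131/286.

Run the Euclidean algorithm on 131 and 286; the successive quotients are the partial quotients a_0, a_1, ... (each step inverts the fractional part left over by the previous one):
  131 = 0*286 + 131, so a_0 = 0.
  286 = 2*131 + 24, so a_1 = 2.
  131 = 5*24 + 11, so a_2 = 5.
  24 = 2*11 + 2, so a_3 = 2.
  11 = 5*2 + 1, so a_4 = 5.
  2 = 2*1 + 0, so a_5 = 2.
The remainder reaches 0 after 6 divisions, so the expansion has 6 partial quotients, read off in order.

[0; 2, 5, 2, 5, 2]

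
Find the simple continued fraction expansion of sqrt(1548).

[39; (2, 1, 9, 5, 1, 18, 1, 5, 9, 1, 2, 78)]

Write x_i = (sqrt(1548) + m_i)/d_i with (m_0, d_0) = (0, 1). a_0 = floor(sqrt(1548)) = 39, since 39^2 = 1521 <= 1548 < 1600 = 40^2.
Iterate m_{i+1} = d_i*a_i - m_i, d_{i+1} = (1548 - m_{i+1}^2)/d_i, a_{i+1} = floor((a_0 + m_{i+1})/d_{i+1}):
  m_1 = 1*39 - 0 = 39, d_1 = (1548 - 39^2)/1 = 27/1 = 27, a_1 = floor((39 + 39)/27) = 2.
  m_2 = 27*2 - 39 = 15, d_2 = (1548 - 15^2)/27 = 1323/27 = 49, a_2 = floor((39 + 15)/49) = 1.
  m_3 = 49*1 - 15 = 34, d_3 = (1548 - 34^2)/49 = 392/49 = 8, a_3 = floor((39 + 34)/8) = 9.
  m_4 = 8*9 - 34 = 38, d_4 = (1548 - 38^2)/8 = 104/8 = 13, a_4 = floor((39 + 38)/13) = 5.
  m_5 = 13*5 - 38 = 27, d_5 = (1548 - 27^2)/13 = 819/13 = 63, a_5 = floor((39 + 27)/63) = 1.
  m_6 = 63*1 - 27 = 36, d_6 = (1548 - 36^2)/63 = 252/63 = 4, a_6 = floor((39 + 36)/4) = 18.
  m_7 = 4*18 - 36 = 36, d_7 = (1548 - 36^2)/4 = 252/4 = 63, a_7 = floor((39 + 36)/63) = 1.
  m_8 = 63*1 - 36 = 27, d_8 = (1548 - 27^2)/63 = 819/63 = 13, a_8 = floor((39 + 27)/13) = 5.
  m_9 = 13*5 - 27 = 38, d_9 = (1548 - 38^2)/13 = 104/13 = 8, a_9 = floor((39 + 38)/8) = 9.
  m_10 = 8*9 - 38 = 34, d_10 = (1548 - 34^2)/8 = 392/8 = 49, a_10 = floor((39 + 34)/49) = 1.
  m_11 = 49*1 - 34 = 15, d_11 = (1548 - 15^2)/49 = 1323/49 = 27, a_11 = floor((39 + 15)/27) = 2.
  m_12 = 27*2 - 15 = 39, d_12 = (1548 - 39^2)/27 = 27/27 = 1, a_12 = floor((39 + 39)/1) = 78.
  m_13 = 1*78 - 39 = 39, d_13 = (1548 - 39^2)/1 = 27/1 = 27: (m_13, d_13) = (m_1, d_1) = (39, 27), so from here the quotients repeat a_1, ..., a_12; the period length is 12.
Hence the expansion of sqrt(1548) is a_0 = 39 followed by the repeating block 2, 1, 9, 5, 1, 18, 1, 5, 9, 1, 2, 78 (period 12).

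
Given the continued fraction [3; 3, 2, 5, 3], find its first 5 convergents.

3/1, 10/3, 23/7, 125/38, 398/121

Using the convergent recurrence p_i = a_i*p_{i-1} + p_{i-2}, q_i = a_i*q_{i-1} + q_{i-2} with p_{-2}=0, p_{-1}=1, q_{-2}=1, q_{-1}=0:
  i=0: a_0=3, p_0 = 3*1 + 0 = 3, q_0 = 3*0 + 1 = 1.
  i=1: a_1=3, p_1 = 3*3 + 1 = 10, q_1 = 3*1 + 0 = 3.
  i=2: a_2=2, p_2 = 2*10 + 3 = 23, q_2 = 2*3 + 1 = 7.
  i=3: a_3=5, p_3 = 5*23 + 10 = 125, q_3 = 5*7 + 3 = 38.
  i=4: a_4=3, p_4 = 3*125 + 23 = 398, q_4 = 3*38 + 7 = 121.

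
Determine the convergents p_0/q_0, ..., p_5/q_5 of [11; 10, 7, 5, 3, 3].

Using the convergent recurrence p_i = a_i*p_{i-1} + p_{i-2}, q_i = a_i*q_{i-1} + q_{i-2} with p_{-2}=0, p_{-1}=1, q_{-2}=1, q_{-1}=0:
  i=0: a_0=11, p_0 = 11*1 + 0 = 11, q_0 = 11*0 + 1 = 1.
  i=1: a_1=10, p_1 = 10*11 + 1 = 111, q_1 = 10*1 + 0 = 10.
  i=2: a_2=7, p_2 = 7*111 + 11 = 788, q_2 = 7*10 + 1 = 71.
  i=3: a_3=5, p_3 = 5*788 + 111 = 4051, q_3 = 5*71 + 10 = 365.
  i=4: a_4=3, p_4 = 3*4051 + 788 = 12941, q_4 = 3*365 + 71 = 1166.
  i=5: a_5=3, p_5 = 3*12941 + 4051 = 42874, q_5 = 3*1166 + 365 = 3863.

11/1, 111/10, 788/71, 4051/365, 12941/1166, 42874/3863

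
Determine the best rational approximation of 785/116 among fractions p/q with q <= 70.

Expand x = 785/116 as a continued fraction with the Euclidean algorithm:
  785 = 6*116 + 89, so a_0 = 6.
  116 = 1*89 + 27, so a_1 = 1.
  89 = 3*27 + 8, so a_2 = 3.
  27 = 3*8 + 3, so a_3 = 3.
  8 = 2*3 + 2, so a_4 = 2.
  3 = 1*2 + 1, so a_5 = 1.
  2 = 2*1 + 0, so a_6 = 2.
so x = [6; 1, 3, 3, 2, 1, 2].
Convergents (p_i = a_i*p_{i-1} + p_{i-2}, q_i = a_i*q_{i-1} + q_{i-2} with p_{-2}=0, p_{-1}=1, q_{-2}=1, q_{-1}=0), until the denominator exceeds 70:
  i=0: a_0=6, p_0 = 6*1 + 0 = 6, q_0 = 6*0 + 1 = 1.
  i=1: a_1=1, p_1 = 1*6 + 1 = 7, q_1 = 1*1 + 0 = 1.
  i=2: a_2=3, p_2 = 3*7 + 6 = 27, q_2 = 3*1 + 1 = 4.
  i=3: a_3=3, p_3 = 3*27 + 7 = 88, q_3 = 3*4 + 1 = 13.
  i=4: a_4=2, p_4 = 2*88 + 27 = 203, q_4 = 2*13 + 4 = 30.
  i=5: a_5=1, p_5 = 1*203 + 88 = 291, q_5 = 1*30 + 13 = 43.
  i=6: a_6=2, p_6 = 2*291 + 203 = 785, q_6 = 2*43 + 30 = 116.
q_6 = 116 > 70, so the last convergent with denominator <= 70 is p_5/q_5 = 291/43.
The closest fraction with denominator <= 70 is either p_5/q_5 or the intermediate fraction (k*p_5 + p_4)/(k*q_5 + q_4) with the largest k >= 1 whose denominator stays <= 70; these approach x as k grows, and every other convergent or intermediate fraction in range is farther away.
Largest k: floor((70 - q_4)/q_5) = floor((70 - 30)/43) = 0.
Since k = 0, no intermediate fraction beyond p_5/q_5 has denominator <= 70, so the convergent 291/43 is the closest (its error is |785*43 - 291*116|/(116*43) = 1/4988).

291/43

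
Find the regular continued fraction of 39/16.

[2; 2, 3, 2]

Run the Euclidean algorithm on 39 and 16; the successive quotients are the partial quotients a_0, a_1, ... (each step inverts the fractional part left over by the previous one):
  39 = 2*16 + 7, so a_0 = 2.
  16 = 2*7 + 2, so a_1 = 2.
  7 = 3*2 + 1, so a_2 = 3.
  2 = 2*1 + 0, so a_3 = 2.
The remainder reaches 0 after 4 divisions, so the expansion has 4 partial quotients, read off in order.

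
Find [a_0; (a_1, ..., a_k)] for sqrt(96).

Write x_i = (sqrt(96) + m_i)/d_i with (m_0, d_0) = (0, 1). a_0 = floor(sqrt(96)) = 9, since 9^2 = 81 <= 96 < 100 = 10^2.
Iterate m_{i+1} = d_i*a_i - m_i, d_{i+1} = (96 - m_{i+1}^2)/d_i, a_{i+1} = floor((a_0 + m_{i+1})/d_{i+1}):
  m_1 = 1*9 - 0 = 9, d_1 = (96 - 9^2)/1 = 15/1 = 15, a_1 = floor((9 + 9)/15) = 1.
  m_2 = 15*1 - 9 = 6, d_2 = (96 - 6^2)/15 = 60/15 = 4, a_2 = floor((9 + 6)/4) = 3.
  m_3 = 4*3 - 6 = 6, d_3 = (96 - 6^2)/4 = 60/4 = 15, a_3 = floor((9 + 6)/15) = 1.
  m_4 = 15*1 - 6 = 9, d_4 = (96 - 9^2)/15 = 15/15 = 1, a_4 = floor((9 + 9)/1) = 18.
  m_5 = 1*18 - 9 = 9, d_5 = (96 - 9^2)/1 = 15/1 = 15: (m_5, d_5) = (m_1, d_1) = (9, 15), so from here the quotients repeat a_1, ..., a_4; the period length is 4.
Hence the expansion of sqrt(96) is a_0 = 9 followed by the repeating block 1, 3, 1, 18 (period 4).

[9; (1, 3, 1, 18)]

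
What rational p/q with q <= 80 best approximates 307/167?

Expand x = 307/167 as a continued fraction with the Euclidean algorithm:
  307 = 1*167 + 140, so a_0 = 1.
  167 = 1*140 + 27, so a_1 = 1.
  140 = 5*27 + 5, so a_2 = 5.
  27 = 5*5 + 2, so a_3 = 5.
  5 = 2*2 + 1, so a_4 = 2.
  2 = 2*1 + 0, so a_5 = 2.
so x = [1; 1, 5, 5, 2, 2].
Convergents (p_i = a_i*p_{i-1} + p_{i-2}, q_i = a_i*q_{i-1} + q_{i-2} with p_{-2}=0, p_{-1}=1, q_{-2}=1, q_{-1}=0), until the denominator exceeds 80:
  i=0: a_0=1, p_0 = 1*1 + 0 = 1, q_0 = 1*0 + 1 = 1.
  i=1: a_1=1, p_1 = 1*1 + 1 = 2, q_1 = 1*1 + 0 = 1.
  i=2: a_2=5, p_2 = 5*2 + 1 = 11, q_2 = 5*1 + 1 = 6.
  i=3: a_3=5, p_3 = 5*11 + 2 = 57, q_3 = 5*6 + 1 = 31.
  i=4: a_4=2, p_4 = 2*57 + 11 = 125, q_4 = 2*31 + 6 = 68.
  i=5: a_5=2, p_5 = 2*125 + 57 = 307, q_5 = 2*68 + 31 = 167.
q_5 = 167 > 80, so the last convergent with denominator <= 80 is p_4/q_4 = 125/68.
The closest fraction with denominator <= 80 is either p_4/q_4 or the intermediate fraction (k*p_4 + p_3)/(k*q_4 + q_3) with the largest k >= 1 whose denominator stays <= 80; these approach x as k grows, and every other convergent or intermediate fraction in range is farther away.
Largest k: floor((80 - q_3)/q_4) = floor((80 - 31)/68) = 0.
Since k = 0, no intermediate fraction beyond p_4/q_4 has denominator <= 80, so the convergent 125/68 is the closest (its error is |307*68 - 125*167|/(167*68) = 1/11356).

125/68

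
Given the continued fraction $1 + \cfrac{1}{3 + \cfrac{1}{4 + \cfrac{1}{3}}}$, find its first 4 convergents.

1/1, 4/3, 17/13, 55/42

Using the convergent recurrence p_i = a_i*p_{i-1} + p_{i-2}, q_i = a_i*q_{i-1} + q_{i-2} with p_{-2}=0, p_{-1}=1, q_{-2}=1, q_{-1}=0:
  i=0: a_0=1, p_0 = 1*1 + 0 = 1, q_0 = 1*0 + 1 = 1.
  i=1: a_1=3, p_1 = 3*1 + 1 = 4, q_1 = 3*1 + 0 = 3.
  i=2: a_2=4, p_2 = 4*4 + 1 = 17, q_2 = 4*3 + 1 = 13.
  i=3: a_3=3, p_3 = 3*17 + 4 = 55, q_3 = 3*13 + 3 = 42.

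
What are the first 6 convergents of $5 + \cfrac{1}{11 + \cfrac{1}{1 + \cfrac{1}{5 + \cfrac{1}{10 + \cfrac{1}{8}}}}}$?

5/1, 56/11, 61/12, 361/71, 3671/722, 29729/5847

Using the convergent recurrence p_i = a_i*p_{i-1} + p_{i-2}, q_i = a_i*q_{i-1} + q_{i-2} with p_{-2}=0, p_{-1}=1, q_{-2}=1, q_{-1}=0:
  i=0: a_0=5, p_0 = 5*1 + 0 = 5, q_0 = 5*0 + 1 = 1.
  i=1: a_1=11, p_1 = 11*5 + 1 = 56, q_1 = 11*1 + 0 = 11.
  i=2: a_2=1, p_2 = 1*56 + 5 = 61, q_2 = 1*11 + 1 = 12.
  i=3: a_3=5, p_3 = 5*61 + 56 = 361, q_3 = 5*12 + 11 = 71.
  i=4: a_4=10, p_4 = 10*361 + 61 = 3671, q_4 = 10*71 + 12 = 722.
  i=5: a_5=8, p_5 = 8*3671 + 361 = 29729, q_5 = 8*722 + 71 = 5847.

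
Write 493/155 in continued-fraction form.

[3; 5, 1, 1, 6, 2]

Run the Euclidean algorithm on 493 and 155; the successive quotients are the partial quotients a_0, a_1, ... (each step inverts the fractional part left over by the previous one):
  493 = 3*155 + 28, so a_0 = 3.
  155 = 5*28 + 15, so a_1 = 5.
  28 = 1*15 + 13, so a_2 = 1.
  15 = 1*13 + 2, so a_3 = 1.
  13 = 6*2 + 1, so a_4 = 6.
  2 = 2*1 + 0, so a_5 = 2.
The remainder reaches 0 after 6 divisions, so the expansion has 6 partial quotients, read off in order.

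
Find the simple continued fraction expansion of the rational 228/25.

Run the Euclidean algorithm on 228 and 25; the successive quotients are the partial quotients a_0, a_1, ... (each step inverts the fractional part left over by the previous one):
  228 = 9*25 + 3, so a_0 = 9.
  25 = 8*3 + 1, so a_1 = 8.
  3 = 3*1 + 0, so a_2 = 3.
The remainder reaches 0 after 3 divisions, so the expansion has 3 partial quotients, read off in order.

[9; 8, 3]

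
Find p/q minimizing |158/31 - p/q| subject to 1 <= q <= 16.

51/10

Expand x = 158/31 as a continued fraction with the Euclidean algorithm:
  158 = 5*31 + 3, so a_0 = 5.
  31 = 10*3 + 1, so a_1 = 10.
  3 = 3*1 + 0, so a_2 = 3.
so x = [5; 10, 3].
Convergents (p_i = a_i*p_{i-1} + p_{i-2}, q_i = a_i*q_{i-1} + q_{i-2} with p_{-2}=0, p_{-1}=1, q_{-2}=1, q_{-1}=0), until the denominator exceeds 16:
  i=0: a_0=5, p_0 = 5*1 + 0 = 5, q_0 = 5*0 + 1 = 1.
  i=1: a_1=10, p_1 = 10*5 + 1 = 51, q_1 = 10*1 + 0 = 10.
  i=2: a_2=3, p_2 = 3*51 + 5 = 158, q_2 = 3*10 + 1 = 31.
q_2 = 31 > 16, so the last convergent with denominator <= 16 is p_1/q_1 = 51/10.
The closest fraction with denominator <= 16 is either p_1/q_1 or the intermediate fraction (k*p_1 + p_0)/(k*q_1 + q_0) with the largest k >= 1 whose denominator stays <= 16; these approach x as k grows, and every other convergent or intermediate fraction in range is farther away.
Largest k: floor((16 - q_0)/q_1) = floor((16 - 1)/10) = 1.
That gives (1*51 + 5)/(1*10 + 1) = 56/11.
Compare the errors: |x - 51/10| = |158*10 - 51*31|/(31*10) = 1/310, and |x - 56/11| = |158*11 - 56*31|/(31*11) = 2/341.
Cross-multiplying, 1*341 = 341 < 620 = 2*310, so 1/310 is smaller: the convergent 51/10 is closer to x than 56/11.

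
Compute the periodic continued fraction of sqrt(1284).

[35; (1, 4, 1, 70)]

Write x_i = (sqrt(1284) + m_i)/d_i with (m_0, d_0) = (0, 1). a_0 = floor(sqrt(1284)) = 35, since 35^2 = 1225 <= 1284 < 1296 = 36^2.
Iterate m_{i+1} = d_i*a_i - m_i, d_{i+1} = (1284 - m_{i+1}^2)/d_i, a_{i+1} = floor((a_0 + m_{i+1})/d_{i+1}):
  m_1 = 1*35 - 0 = 35, d_1 = (1284 - 35^2)/1 = 59/1 = 59, a_1 = floor((35 + 35)/59) = 1.
  m_2 = 59*1 - 35 = 24, d_2 = (1284 - 24^2)/59 = 708/59 = 12, a_2 = floor((35 + 24)/12) = 4.
  m_3 = 12*4 - 24 = 24, d_3 = (1284 - 24^2)/12 = 708/12 = 59, a_3 = floor((35 + 24)/59) = 1.
  m_4 = 59*1 - 24 = 35, d_4 = (1284 - 35^2)/59 = 59/59 = 1, a_4 = floor((35 + 35)/1) = 70.
  m_5 = 1*70 - 35 = 35, d_5 = (1284 - 35^2)/1 = 59/1 = 59: (m_5, d_5) = (m_1, d_1) = (35, 59), so from here the quotients repeat a_1, ..., a_4; the period length is 4.
Hence the expansion of sqrt(1284) is a_0 = 35 followed by the repeating block 1, 4, 1, 70 (period 4).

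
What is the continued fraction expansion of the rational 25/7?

Run the Euclidean algorithm on 25 and 7; the successive quotients are the partial quotients a_0, a_1, ... (each step inverts the fractional part left over by the previous one):
  25 = 3*7 + 4, so a_0 = 3.
  7 = 1*4 + 3, so a_1 = 1.
  4 = 1*3 + 1, so a_2 = 1.
  3 = 3*1 + 0, so a_3 = 3.
The remainder reaches 0 after 4 divisions, so the expansion has 4 partial quotients, read off in order.

[3; 1, 1, 3]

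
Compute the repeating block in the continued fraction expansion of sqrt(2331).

[48; (3, 1, 1, 3, 3, 2, 3, 3, 1, 1, 3, 96)]

Write x_i = (sqrt(2331) + m_i)/d_i with (m_0, d_0) = (0, 1). a_0 = floor(sqrt(2331)) = 48, since 48^2 = 2304 <= 2331 < 2401 = 49^2.
Iterate m_{i+1} = d_i*a_i - m_i, d_{i+1} = (2331 - m_{i+1}^2)/d_i, a_{i+1} = floor((a_0 + m_{i+1})/d_{i+1}):
  m_1 = 1*48 - 0 = 48, d_1 = (2331 - 48^2)/1 = 27/1 = 27, a_1 = floor((48 + 48)/27) = 3.
  m_2 = 27*3 - 48 = 33, d_2 = (2331 - 33^2)/27 = 1242/27 = 46, a_2 = floor((48 + 33)/46) = 1.
  m_3 = 46*1 - 33 = 13, d_3 = (2331 - 13^2)/46 = 2162/46 = 47, a_3 = floor((48 + 13)/47) = 1.
  m_4 = 47*1 - 13 = 34, d_4 = (2331 - 34^2)/47 = 1175/47 = 25, a_4 = floor((48 + 34)/25) = 3.
  m_5 = 25*3 - 34 = 41, d_5 = (2331 - 41^2)/25 = 650/25 = 26, a_5 = floor((48 + 41)/26) = 3.
  m_6 = 26*3 - 41 = 37, d_6 = (2331 - 37^2)/26 = 962/26 = 37, a_6 = floor((48 + 37)/37) = 2.
  m_7 = 37*2 - 37 = 37, d_7 = (2331 - 37^2)/37 = 962/37 = 26, a_7 = floor((48 + 37)/26) = 3.
  m_8 = 26*3 - 37 = 41, d_8 = (2331 - 41^2)/26 = 650/26 = 25, a_8 = floor((48 + 41)/25) = 3.
  m_9 = 25*3 - 41 = 34, d_9 = (2331 - 34^2)/25 = 1175/25 = 47, a_9 = floor((48 + 34)/47) = 1.
  m_10 = 47*1 - 34 = 13, d_10 = (2331 - 13^2)/47 = 2162/47 = 46, a_10 = floor((48 + 13)/46) = 1.
  m_11 = 46*1 - 13 = 33, d_11 = (2331 - 33^2)/46 = 1242/46 = 27, a_11 = floor((48 + 33)/27) = 3.
  m_12 = 27*3 - 33 = 48, d_12 = (2331 - 48^2)/27 = 27/27 = 1, a_12 = floor((48 + 48)/1) = 96.
  m_13 = 1*96 - 48 = 48, d_13 = (2331 - 48^2)/1 = 27/1 = 27: (m_13, d_13) = (m_1, d_1) = (48, 27), so from here the quotients repeat a_1, ..., a_12; the period length is 12.
Hence the expansion of sqrt(2331) is a_0 = 48 followed by the repeating block 3, 1, 1, 3, 3, 2, 3, 3, 1, 1, 3, 96 (period 12).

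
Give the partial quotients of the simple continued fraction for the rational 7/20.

Run the Euclidean algorithm on 7 and 20; the successive quotients are the partial quotients a_0, a_1, ... (each step inverts the fractional part left over by the previous one):
  7 = 0*20 + 7, so a_0 = 0.
  20 = 2*7 + 6, so a_1 = 2.
  7 = 1*6 + 1, so a_2 = 1.
  6 = 6*1 + 0, so a_3 = 6.
The remainder reaches 0 after 4 divisions, so the expansion has 4 partial quotients, read off in order.

[0; 2, 1, 6]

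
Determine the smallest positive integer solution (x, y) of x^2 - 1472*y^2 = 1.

First expand sqrt(1472) as a continued fraction. With x_i = (sqrt(1472) + m_i)/d_i and (m_0, d_0) = (0, 1): a_0 = floor(sqrt(1472)) = 38, since 38^2 = 1444 <= 1472 < 1521 = 39^2.
Iterate m_{i+1} = d_i*a_i - m_i, d_{i+1} = (1472 - m_{i+1}^2)/d_i, a_{i+1} = floor((a_0 + m_{i+1})/d_{i+1}):
  m_1 = 1*38 - 0 = 38, d_1 = (1472 - 38^2)/1 = 28/1 = 28, a_1 = floor((38 + 38)/28) = 2.
  m_2 = 28*2 - 38 = 18, d_2 = (1472 - 18^2)/28 = 1148/28 = 41, a_2 = floor((38 + 18)/41) = 1.
  m_3 = 41*1 - 18 = 23, d_3 = (1472 - 23^2)/41 = 943/41 = 23, a_3 = floor((38 + 23)/23) = 2.
  m_4 = 23*2 - 23 = 23, d_4 = (1472 - 23^2)/23 = 943/23 = 41, a_4 = floor((38 + 23)/41) = 1.
  m_5 = 41*1 - 23 = 18, d_5 = (1472 - 18^2)/41 = 1148/41 = 28, a_5 = floor((38 + 18)/28) = 2.
  m_6 = 28*2 - 18 = 38, d_6 = (1472 - 38^2)/28 = 28/28 = 1, a_6 = floor((38 + 38)/1) = 76.
  m_7 = 1*76 - 38 = 38, d_7 = (1472 - 38^2)/1 = 28/1 = 28: (m_7, d_7) = (m_1, d_1) = (38, 28), so from here the quotients repeat a_1, ..., a_6; the period length is 6.
So sqrt(1472) = [38; (2, 1, 2, 1, 2, 76)] with period length k = 6.
k is even, so the fundamental solution of x^2 - 1472y^2 = 1 is (p_{k-1}, q_{k-1}) = (p_5, q_5); compute convergents through index 5.
Convergents (p_i = a_i*p_{i-1} + p_{i-2}, q_i = a_i*q_{i-1} + q_{i-2} with p_{-2}=0, p_{-1}=1, q_{-2}=1, q_{-1}=0):
  i=0: a_0=38, p_0 = 38*1 + 0 = 38, q_0 = 38*0 + 1 = 1.
  i=1: a_1=2, p_1 = 2*38 + 1 = 77, q_1 = 2*1 + 0 = 2.
  i=2: a_2=1, p_2 = 1*77 + 38 = 115, q_2 = 1*2 + 1 = 3.
  i=3: a_3=2, p_3 = 2*115 + 77 = 307, q_3 = 2*3 + 2 = 8.
  i=4: a_4=1, p_4 = 1*307 + 115 = 422, q_4 = 1*8 + 3 = 11.
  i=5: a_5=2, p_5 = 2*422 + 307 = 1151, q_5 = 2*11 + 8 = 30.
Check: 1151^2 - 1472*30^2 = 1324801 - 1324800 = 1, so (x, y) = (1151, 30) solves the equation, and by the theorem it is the least positive solution.

(x, y) = (1151, 30)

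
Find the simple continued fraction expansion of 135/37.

[3; 1, 1, 1, 5, 2]

Run the Euclidean algorithm on 135 and 37; the successive quotients are the partial quotients a_0, a_1, ... (each step inverts the fractional part left over by the previous one):
  135 = 3*37 + 24, so a_0 = 3.
  37 = 1*24 + 13, so a_1 = 1.
  24 = 1*13 + 11, so a_2 = 1.
  13 = 1*11 + 2, so a_3 = 1.
  11 = 5*2 + 1, so a_4 = 5.
  2 = 2*1 + 0, so a_5 = 2.
The remainder reaches 0 after 6 divisions, so the expansion has 6 partial quotients, read off in order.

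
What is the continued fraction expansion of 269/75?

Run the Euclidean algorithm on 269 and 75; the successive quotients are the partial quotients a_0, a_1, ... (each step inverts the fractional part left over by the previous one):
  269 = 3*75 + 44, so a_0 = 3.
  75 = 1*44 + 31, so a_1 = 1.
  44 = 1*31 + 13, so a_2 = 1.
  31 = 2*13 + 5, so a_3 = 2.
  13 = 2*5 + 3, so a_4 = 2.
  5 = 1*3 + 2, so a_5 = 1.
  3 = 1*2 + 1, so a_6 = 1.
  2 = 2*1 + 0, so a_7 = 2.
The remainder reaches 0 after 8 divisions, so the expansion has 8 partial quotients, read off in order.

[3; 1, 1, 2, 2, 1, 1, 2]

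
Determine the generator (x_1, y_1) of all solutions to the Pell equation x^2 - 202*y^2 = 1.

First expand sqrt(202) as a continued fraction. With x_i = (sqrt(202) + m_i)/d_i and (m_0, d_0) = (0, 1): a_0 = floor(sqrt(202)) = 14, since 14^2 = 196 <= 202 < 225 = 15^2.
Iterate m_{i+1} = d_i*a_i - m_i, d_{i+1} = (202 - m_{i+1}^2)/d_i, a_{i+1} = floor((a_0 + m_{i+1})/d_{i+1}):
  m_1 = 1*14 - 0 = 14, d_1 = (202 - 14^2)/1 = 6/1 = 6, a_1 = floor((14 + 14)/6) = 4.
  m_2 = 6*4 - 14 = 10, d_2 = (202 - 10^2)/6 = 102/6 = 17, a_2 = floor((14 + 10)/17) = 1.
  m_3 = 17*1 - 10 = 7, d_3 = (202 - 7^2)/17 = 153/17 = 9, a_3 = floor((14 + 7)/9) = 2.
  m_4 = 9*2 - 7 = 11, d_4 = (202 - 11^2)/9 = 81/9 = 9, a_4 = floor((14 + 11)/9) = 2.
  m_5 = 9*2 - 11 = 7, d_5 = (202 - 7^2)/9 = 153/9 = 17, a_5 = floor((14 + 7)/17) = 1.
  m_6 = 17*1 - 7 = 10, d_6 = (202 - 10^2)/17 = 102/17 = 6, a_6 = floor((14 + 10)/6) = 4.
  m_7 = 6*4 - 10 = 14, d_7 = (202 - 14^2)/6 = 6/6 = 1, a_7 = floor((14 + 14)/1) = 28.
  m_8 = 1*28 - 14 = 14, d_8 = (202 - 14^2)/1 = 6/1 = 6: (m_8, d_8) = (m_1, d_1) = (14, 6), so from here the quotients repeat a_1, ..., a_7; the period length is 7.
So sqrt(202) = [14; (4, 1, 2, 2, 1, 4, 28)] with period length k = 7.
k is odd, so (p_{k-1}, q_{k-1}) only solves x^2 - 202y^2 = -1 and the fundamental solution of x^2 - 202y^2 = 1 is (p_{2k-1}, q_{2k-1}) = (p_13, q_13); compute convergents through index 13, running through the period twice.
Convergents (p_i = a_i*p_{i-1} + p_{i-2}, q_i = a_i*q_{i-1} + q_{i-2} with p_{-2}=0, p_{-1}=1, q_{-2}=1, q_{-1}=0):
  i=0: a_0=14, p_0 = 14*1 + 0 = 14, q_0 = 14*0 + 1 = 1.
  i=1: a_1=4, p_1 = 4*14 + 1 = 57, q_1 = 4*1 + 0 = 4.
  i=2: a_2=1, p_2 = 1*57 + 14 = 71, q_2 = 1*4 + 1 = 5.
  i=3: a_3=2, p_3 = 2*71 + 57 = 199, q_3 = 2*5 + 4 = 14.
  i=4: a_4=2, p_4 = 2*199 + 71 = 469, q_4 = 2*14 + 5 = 33.
  i=5: a_5=1, p_5 = 1*469 + 199 = 668, q_5 = 1*33 + 14 = 47.
  i=6: a_6=4, p_6 = 4*668 + 469 = 3141, q_6 = 4*47 + 33 = 221.
  i=7: a_7=28, p_7 = 28*3141 + 668 = 88616, q_7 = 28*221 + 47 = 6235.
  i=8: a_8=4, p_8 = 4*88616 + 3141 = 357605, q_8 = 4*6235 + 221 = 25161.
  i=9: a_9=1, p_9 = 1*357605 + 88616 = 446221, q_9 = 1*25161 + 6235 = 31396.
  i=10: a_10=2, p_10 = 2*446221 + 357605 = 1250047, q_10 = 2*31396 + 25161 = 87953.
  i=11: a_11=2, p_11 = 2*1250047 + 446221 = 2946315, q_11 = 2*87953 + 31396 = 207302.
  i=12: a_12=1, p_12 = 1*2946315 + 1250047 = 4196362, q_12 = 1*207302 + 87953 = 295255.
  i=13: a_13=4, p_13 = 4*4196362 + 2946315 = 19731763, q_13 = 4*295255 + 207302 = 1388322.
Indeed p_6^2 - 202*q_6^2 = 9865881 - 9865882 = -1, not +1.
Check: 19731763^2 - 202*1388322^2 = 389342471088169 - 389342471088168 = 1, so (x, y) = (19731763, 1388322) solves the equation, and by the theorem it is the least positive solution.

(x, y) = (19731763, 1388322)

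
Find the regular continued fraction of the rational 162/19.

[8; 1, 1, 9]

Run the Euclidean algorithm on 162 and 19; the successive quotients are the partial quotients a_0, a_1, ... (each step inverts the fractional part left over by the previous one):
  162 = 8*19 + 10, so a_0 = 8.
  19 = 1*10 + 9, so a_1 = 1.
  10 = 1*9 + 1, so a_2 = 1.
  9 = 9*1 + 0, so a_3 = 9.
The remainder reaches 0 after 4 divisions, so the expansion has 4 partial quotients, read off in order.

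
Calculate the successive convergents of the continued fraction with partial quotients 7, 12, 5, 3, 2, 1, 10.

Using the convergent recurrence p_i = a_i*p_{i-1} + p_{i-2}, q_i = a_i*q_{i-1} + q_{i-2} with p_{-2}=0, p_{-1}=1, q_{-2}=1, q_{-1}=0:
  i=0: a_0=7, p_0 = 7*1 + 0 = 7, q_0 = 7*0 + 1 = 1.
  i=1: a_1=12, p_1 = 12*7 + 1 = 85, q_1 = 12*1 + 0 = 12.
  i=2: a_2=5, p_2 = 5*85 + 7 = 432, q_2 = 5*12 + 1 = 61.
  i=3: a_3=3, p_3 = 3*432 + 85 = 1381, q_3 = 3*61 + 12 = 195.
  i=4: a_4=2, p_4 = 2*1381 + 432 = 3194, q_4 = 2*195 + 61 = 451.
  i=5: a_5=1, p_5 = 1*3194 + 1381 = 4575, q_5 = 1*451 + 195 = 646.
  i=6: a_6=10, p_6 = 10*4575 + 3194 = 48944, q_6 = 10*646 + 451 = 6911.

7/1, 85/12, 432/61, 1381/195, 3194/451, 4575/646, 48944/6911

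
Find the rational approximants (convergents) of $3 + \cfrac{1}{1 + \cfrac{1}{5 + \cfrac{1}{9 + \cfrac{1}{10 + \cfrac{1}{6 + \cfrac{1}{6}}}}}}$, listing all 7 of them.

3/1, 4/1, 23/6, 211/55, 2133/556, 13009/3391, 80187/20902

Using the convergent recurrence p_i = a_i*p_{i-1} + p_{i-2}, q_i = a_i*q_{i-1} + q_{i-2} with p_{-2}=0, p_{-1}=1, q_{-2}=1, q_{-1}=0:
  i=0: a_0=3, p_0 = 3*1 + 0 = 3, q_0 = 3*0 + 1 = 1.
  i=1: a_1=1, p_1 = 1*3 + 1 = 4, q_1 = 1*1 + 0 = 1.
  i=2: a_2=5, p_2 = 5*4 + 3 = 23, q_2 = 5*1 + 1 = 6.
  i=3: a_3=9, p_3 = 9*23 + 4 = 211, q_3 = 9*6 + 1 = 55.
  i=4: a_4=10, p_4 = 10*211 + 23 = 2133, q_4 = 10*55 + 6 = 556.
  i=5: a_5=6, p_5 = 6*2133 + 211 = 13009, q_5 = 6*556 + 55 = 3391.
  i=6: a_6=6, p_6 = 6*13009 + 2133 = 80187, q_6 = 6*3391 + 556 = 20902.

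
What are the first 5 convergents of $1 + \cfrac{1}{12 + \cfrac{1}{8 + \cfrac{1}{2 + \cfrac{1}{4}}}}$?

1/1, 13/12, 105/97, 223/206, 997/921

Using the convergent recurrence p_i = a_i*p_{i-1} + p_{i-2}, q_i = a_i*q_{i-1} + q_{i-2} with p_{-2}=0, p_{-1}=1, q_{-2}=1, q_{-1}=0:
  i=0: a_0=1, p_0 = 1*1 + 0 = 1, q_0 = 1*0 + 1 = 1.
  i=1: a_1=12, p_1 = 12*1 + 1 = 13, q_1 = 12*1 + 0 = 12.
  i=2: a_2=8, p_2 = 8*13 + 1 = 105, q_2 = 8*12 + 1 = 97.
  i=3: a_3=2, p_3 = 2*105 + 13 = 223, q_3 = 2*97 + 12 = 206.
  i=4: a_4=4, p_4 = 4*223 + 105 = 997, q_4 = 4*206 + 97 = 921.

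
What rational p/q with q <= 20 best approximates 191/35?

60/11

Expand x = 191/35 as a continued fraction with the Euclidean algorithm:
  191 = 5*35 + 16, so a_0 = 5.
  35 = 2*16 + 3, so a_1 = 2.
  16 = 5*3 + 1, so a_2 = 5.
  3 = 3*1 + 0, so a_3 = 3.
so x = [5; 2, 5, 3].
Convergents (p_i = a_i*p_{i-1} + p_{i-2}, q_i = a_i*q_{i-1} + q_{i-2} with p_{-2}=0, p_{-1}=1, q_{-2}=1, q_{-1}=0), until the denominator exceeds 20:
  i=0: a_0=5, p_0 = 5*1 + 0 = 5, q_0 = 5*0 + 1 = 1.
  i=1: a_1=2, p_1 = 2*5 + 1 = 11, q_1 = 2*1 + 0 = 2.
  i=2: a_2=5, p_2 = 5*11 + 5 = 60, q_2 = 5*2 + 1 = 11.
  i=3: a_3=3, p_3 = 3*60 + 11 = 191, q_3 = 3*11 + 2 = 35.
q_3 = 35 > 20, so the last convergent with denominator <= 20 is p_2/q_2 = 60/11.
The closest fraction with denominator <= 20 is either p_2/q_2 or the intermediate fraction (k*p_2 + p_1)/(k*q_2 + q_1) with the largest k >= 1 whose denominator stays <= 20; these approach x as k grows, and every other convergent or intermediate fraction in range is farther away.
Largest k: floor((20 - q_1)/q_2) = floor((20 - 2)/11) = 1.
That gives (1*60 + 11)/(1*11 + 2) = 71/13.
Compare the errors: |x - 60/11| = |191*11 - 60*35|/(35*11) = 1/385, and |x - 71/13| = |191*13 - 71*35|/(35*13) = 2/455.
Cross-multiplying, 1*455 = 455 < 770 = 2*385, so 1/385 is smaller: the convergent 60/11 is closer to x than 71/13.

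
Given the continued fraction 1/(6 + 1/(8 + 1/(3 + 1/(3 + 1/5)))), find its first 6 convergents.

Using the convergent recurrence p_i = a_i*p_{i-1} + p_{i-2}, q_i = a_i*q_{i-1} + q_{i-2} with p_{-2}=0, p_{-1}=1, q_{-2}=1, q_{-1}=0:
  i=0: a_0=0, p_0 = 0*1 + 0 = 0, q_0 = 0*0 + 1 = 1.
  i=1: a_1=6, p_1 = 6*0 + 1 = 1, q_1 = 6*1 + 0 = 6.
  i=2: a_2=8, p_2 = 8*1 + 0 = 8, q_2 = 8*6 + 1 = 49.
  i=3: a_3=3, p_3 = 3*8 + 1 = 25, q_3 = 3*49 + 6 = 153.
  i=4: a_4=3, p_4 = 3*25 + 8 = 83, q_4 = 3*153 + 49 = 508.
  i=5: a_5=5, p_5 = 5*83 + 25 = 440, q_5 = 5*508 + 153 = 2693.

0/1, 1/6, 8/49, 25/153, 83/508, 440/2693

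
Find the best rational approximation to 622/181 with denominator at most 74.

189/55

Expand x = 622/181 as a continued fraction with the Euclidean algorithm:
  622 = 3*181 + 79, so a_0 = 3.
  181 = 2*79 + 23, so a_1 = 2.
  79 = 3*23 + 10, so a_2 = 3.
  23 = 2*10 + 3, so a_3 = 2.
  10 = 3*3 + 1, so a_4 = 3.
  3 = 3*1 + 0, so a_5 = 3.
so x = [3; 2, 3, 2, 3, 3].
Convergents (p_i = a_i*p_{i-1} + p_{i-2}, q_i = a_i*q_{i-1} + q_{i-2} with p_{-2}=0, p_{-1}=1, q_{-2}=1, q_{-1}=0), until the denominator exceeds 74:
  i=0: a_0=3, p_0 = 3*1 + 0 = 3, q_0 = 3*0 + 1 = 1.
  i=1: a_1=2, p_1 = 2*3 + 1 = 7, q_1 = 2*1 + 0 = 2.
  i=2: a_2=3, p_2 = 3*7 + 3 = 24, q_2 = 3*2 + 1 = 7.
  i=3: a_3=2, p_3 = 2*24 + 7 = 55, q_3 = 2*7 + 2 = 16.
  i=4: a_4=3, p_4 = 3*55 + 24 = 189, q_4 = 3*16 + 7 = 55.
  i=5: a_5=3, p_5 = 3*189 + 55 = 622, q_5 = 3*55 + 16 = 181.
q_5 = 181 > 74, so the last convergent with denominator <= 74 is p_4/q_4 = 189/55.
The closest fraction with denominator <= 74 is either p_4/q_4 or the intermediate fraction (k*p_4 + p_3)/(k*q_4 + q_3) with the largest k >= 1 whose denominator stays <= 74; these approach x as k grows, and every other convergent or intermediate fraction in range is farther away.
Largest k: floor((74 - q_3)/q_4) = floor((74 - 16)/55) = 1.
That gives (1*189 + 55)/(1*55 + 16) = 244/71.
Compare the errors: |x - 189/55| = |622*55 - 189*181|/(181*55) = 1/9955, and |x - 244/71| = |622*71 - 244*181|/(181*71) = 2/12851.
Cross-multiplying, 1*12851 = 12851 < 19910 = 2*9955, so 1/9955 is smaller: the convergent 189/55 is closer to x than 244/71.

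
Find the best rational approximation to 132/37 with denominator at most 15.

Expand x = 132/37 as a continued fraction with the Euclidean algorithm:
  132 = 3*37 + 21, so a_0 = 3.
  37 = 1*21 + 16, so a_1 = 1.
  21 = 1*16 + 5, so a_2 = 1.
  16 = 3*5 + 1, so a_3 = 3.
  5 = 5*1 + 0, so a_4 = 5.
so x = [3; 1, 1, 3, 5].
Convergents (p_i = a_i*p_{i-1} + p_{i-2}, q_i = a_i*q_{i-1} + q_{i-2} with p_{-2}=0, p_{-1}=1, q_{-2}=1, q_{-1}=0), until the denominator exceeds 15:
  i=0: a_0=3, p_0 = 3*1 + 0 = 3, q_0 = 3*0 + 1 = 1.
  i=1: a_1=1, p_1 = 1*3 + 1 = 4, q_1 = 1*1 + 0 = 1.
  i=2: a_2=1, p_2 = 1*4 + 3 = 7, q_2 = 1*1 + 1 = 2.
  i=3: a_3=3, p_3 = 3*7 + 4 = 25, q_3 = 3*2 + 1 = 7.
  i=4: a_4=5, p_4 = 5*25 + 7 = 132, q_4 = 5*7 + 2 = 37.
q_4 = 37 > 15, so the last convergent with denominator <= 15 is p_3/q_3 = 25/7.
The closest fraction with denominator <= 15 is either p_3/q_3 or the intermediate fraction (k*p_3 + p_2)/(k*q_3 + q_2) with the largest k >= 1 whose denominator stays <= 15; these approach x as k grows, and every other convergent or intermediate fraction in range is farther away.
Largest k: floor((15 - q_2)/q_3) = floor((15 - 2)/7) = 1.
That gives (1*25 + 7)/(1*7 + 2) = 32/9.
Compare the errors: |x - 25/7| = |132*7 - 25*37|/(37*7) = 1/259, and |x - 32/9| = |132*9 - 32*37|/(37*9) = 4/333.
Cross-multiplying, 1*333 = 333 < 1036 = 4*259, so 1/259 is smaller: the convergent 25/7 is closer to x than 32/9.

25/7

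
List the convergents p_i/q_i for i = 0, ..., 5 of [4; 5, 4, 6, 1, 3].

Using the convergent recurrence p_i = a_i*p_{i-1} + p_{i-2}, q_i = a_i*q_{i-1} + q_{i-2} with p_{-2}=0, p_{-1}=1, q_{-2}=1, q_{-1}=0:
  i=0: a_0=4, p_0 = 4*1 + 0 = 4, q_0 = 4*0 + 1 = 1.
  i=1: a_1=5, p_1 = 5*4 + 1 = 21, q_1 = 5*1 + 0 = 5.
  i=2: a_2=4, p_2 = 4*21 + 4 = 88, q_2 = 4*5 + 1 = 21.
  i=3: a_3=6, p_3 = 6*88 + 21 = 549, q_3 = 6*21 + 5 = 131.
  i=4: a_4=1, p_4 = 1*549 + 88 = 637, q_4 = 1*131 + 21 = 152.
  i=5: a_5=3, p_5 = 3*637 + 549 = 2460, q_5 = 3*152 + 131 = 587.

4/1, 21/5, 88/21, 549/131, 637/152, 2460/587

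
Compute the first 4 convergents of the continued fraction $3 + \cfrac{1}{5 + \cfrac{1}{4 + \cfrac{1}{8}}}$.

3/1, 16/5, 67/21, 552/173

Using the convergent recurrence p_i = a_i*p_{i-1} + p_{i-2}, q_i = a_i*q_{i-1} + q_{i-2} with p_{-2}=0, p_{-1}=1, q_{-2}=1, q_{-1}=0:
  i=0: a_0=3, p_0 = 3*1 + 0 = 3, q_0 = 3*0 + 1 = 1.
  i=1: a_1=5, p_1 = 5*3 + 1 = 16, q_1 = 5*1 + 0 = 5.
  i=2: a_2=4, p_2 = 4*16 + 3 = 67, q_2 = 4*5 + 1 = 21.
  i=3: a_3=8, p_3 = 8*67 + 16 = 552, q_3 = 8*21 + 5 = 173.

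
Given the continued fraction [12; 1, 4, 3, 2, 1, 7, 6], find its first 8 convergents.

12/1, 13/1, 64/5, 205/16, 474/37, 679/53, 5227/408, 32041/2501

Using the convergent recurrence p_i = a_i*p_{i-1} + p_{i-2}, q_i = a_i*q_{i-1} + q_{i-2} with p_{-2}=0, p_{-1}=1, q_{-2}=1, q_{-1}=0:
  i=0: a_0=12, p_0 = 12*1 + 0 = 12, q_0 = 12*0 + 1 = 1.
  i=1: a_1=1, p_1 = 1*12 + 1 = 13, q_1 = 1*1 + 0 = 1.
  i=2: a_2=4, p_2 = 4*13 + 12 = 64, q_2 = 4*1 + 1 = 5.
  i=3: a_3=3, p_3 = 3*64 + 13 = 205, q_3 = 3*5 + 1 = 16.
  i=4: a_4=2, p_4 = 2*205 + 64 = 474, q_4 = 2*16 + 5 = 37.
  i=5: a_5=1, p_5 = 1*474 + 205 = 679, q_5 = 1*37 + 16 = 53.
  i=6: a_6=7, p_6 = 7*679 + 474 = 5227, q_6 = 7*53 + 37 = 408.
  i=7: a_7=6, p_7 = 6*5227 + 679 = 32041, q_7 = 6*408 + 53 = 2501.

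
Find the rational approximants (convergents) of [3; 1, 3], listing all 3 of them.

3/1, 4/1, 15/4

Using the convergent recurrence p_i = a_i*p_{i-1} + p_{i-2}, q_i = a_i*q_{i-1} + q_{i-2} with p_{-2}=0, p_{-1}=1, q_{-2}=1, q_{-1}=0:
  i=0: a_0=3, p_0 = 3*1 + 0 = 3, q_0 = 3*0 + 1 = 1.
  i=1: a_1=1, p_1 = 1*3 + 1 = 4, q_1 = 1*1 + 0 = 1.
  i=2: a_2=3, p_2 = 3*4 + 3 = 15, q_2 = 3*1 + 1 = 4.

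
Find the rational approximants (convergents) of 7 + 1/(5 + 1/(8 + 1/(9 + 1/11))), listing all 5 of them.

7/1, 36/5, 295/41, 2691/374, 29896/4155

Using the convergent recurrence p_i = a_i*p_{i-1} + p_{i-2}, q_i = a_i*q_{i-1} + q_{i-2} with p_{-2}=0, p_{-1}=1, q_{-2}=1, q_{-1}=0:
  i=0: a_0=7, p_0 = 7*1 + 0 = 7, q_0 = 7*0 + 1 = 1.
  i=1: a_1=5, p_1 = 5*7 + 1 = 36, q_1 = 5*1 + 0 = 5.
  i=2: a_2=8, p_2 = 8*36 + 7 = 295, q_2 = 8*5 + 1 = 41.
  i=3: a_3=9, p_3 = 9*295 + 36 = 2691, q_3 = 9*41 + 5 = 374.
  i=4: a_4=11, p_4 = 11*2691 + 295 = 29896, q_4 = 11*374 + 41 = 4155.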